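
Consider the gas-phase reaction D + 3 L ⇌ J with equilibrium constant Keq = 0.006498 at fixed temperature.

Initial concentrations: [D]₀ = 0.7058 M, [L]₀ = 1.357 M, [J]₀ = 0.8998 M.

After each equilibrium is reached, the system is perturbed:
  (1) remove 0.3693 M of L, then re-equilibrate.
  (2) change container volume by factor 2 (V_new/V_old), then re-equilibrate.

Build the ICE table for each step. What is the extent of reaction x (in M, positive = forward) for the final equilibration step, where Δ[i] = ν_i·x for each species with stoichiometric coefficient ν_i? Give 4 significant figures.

Q₀ = 0.5102 vs Keq = 0.006498 ⇒ Q>K, reverse
Step 1:
                   D          L          J
  init        0.7058      1.357     0.8998
  Δ           0.6165       1.85    -0.6165
  eq           1.322      3.207     0.2833
  solve Keq expr → x = -0.6165; check Q = 0.006498
Then remove 0.3693 M of L.
Step 2:
                   D          L          J
  init         1.322      2.837     0.2833
  Δ          0.04766      0.143   -0.04766
  eq            1.37       2.98     0.2356
  solve Keq expr → x = -0.04766; check Q = 0.006498
Then change container volume by factor 2 (V_new/V_old).
Step 3:
                   D          L          J
  init         0.685       1.49     0.1178
  Δ           0.0903     0.2709    -0.0903
  eq          0.7753      1.761    0.02751
  solve Keq expr → x = -0.0903; check Q = 0.006498

x = -0.0903 M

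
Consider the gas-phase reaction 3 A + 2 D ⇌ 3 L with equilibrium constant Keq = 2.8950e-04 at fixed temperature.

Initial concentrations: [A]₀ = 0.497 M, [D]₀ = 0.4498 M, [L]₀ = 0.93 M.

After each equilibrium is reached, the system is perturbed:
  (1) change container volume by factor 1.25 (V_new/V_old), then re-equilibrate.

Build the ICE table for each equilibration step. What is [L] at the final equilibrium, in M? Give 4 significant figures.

[L]_eq = 0.06226 M

Q₀ = 32.38 vs Keq = 2.8950e-04 ⇒ Q>K, reverse
Step 1:
                  A         D         L
  Initial     0.497    0.4498      0.93
  Change     0.8409    0.5606   -0.8409
  Equil       1.338      1.01   0.08912
  solve Keq expr → x = -0.2803; check Q = 2.8950e-04
Then change container volume by factor 1.25 (V_new/V_old).
Step 2:
                  A         D         L
  Initial      1.07    0.8083   0.07129
  Change   0.009029  0.006019 -0.009029
  Equil       1.079    0.8143   0.06226
  solve Keq expr → x = -0.00301; check Q = 2.8950e-04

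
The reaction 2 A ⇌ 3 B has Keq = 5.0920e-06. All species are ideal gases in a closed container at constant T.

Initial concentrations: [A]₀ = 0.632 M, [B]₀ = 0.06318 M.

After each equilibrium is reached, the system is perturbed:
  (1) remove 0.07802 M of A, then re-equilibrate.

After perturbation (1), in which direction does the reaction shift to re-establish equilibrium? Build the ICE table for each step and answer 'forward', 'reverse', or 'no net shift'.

Direction: reverse

Q₀ = 6.3140e-04 vs Keq = 5.0920e-06 ⇒ Q>K, reverse
Step 1:
                  A         B
  Initial     0.632   0.06318
  Change    0.03338  -0.05007
  Equil      0.6654   0.01311
  solve Keq expr → x = -0.01669; check Q = 5.0920e-06
Then remove 0.07802 M of A.
Step 2:
                  A         B
  Initial    0.5874   0.01311
  Change  6.9112e-04 -0.001037
  Equil       0.588   0.01208
  solve Keq expr → x = -3.4556e-04; check Q = 5.0920e-06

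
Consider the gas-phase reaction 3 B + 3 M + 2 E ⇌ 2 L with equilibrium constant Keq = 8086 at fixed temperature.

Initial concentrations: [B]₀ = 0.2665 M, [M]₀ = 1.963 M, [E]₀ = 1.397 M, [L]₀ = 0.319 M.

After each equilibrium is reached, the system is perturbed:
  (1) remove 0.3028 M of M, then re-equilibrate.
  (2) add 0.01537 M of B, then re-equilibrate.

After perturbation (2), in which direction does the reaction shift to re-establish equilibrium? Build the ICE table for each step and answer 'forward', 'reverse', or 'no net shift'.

Q₀ = 0.3642 vs Keq = 8086 ⇒ Q<K, forward
Step 1:
                   B          M          E          L
  init        0.2665      1.963      1.397      0.319
  Δ          -0.2508    -0.2508    -0.1672     0.1672
  eq         0.01568      1.712       1.23     0.4862
  solve Keq expr → x = 0.08361; check Q = 8086
Then remove 0.3028 M of M.
Step 2:
                   B          M          E          L
  init       0.01568      1.409       1.23     0.4862
  Δ         0.003245   0.003245   0.002164  -0.002164
  eq         0.01892      1.413      1.232     0.4841
  solve Keq expr → x = -0.001082; check Q = 8086
Then add 0.01537 M of B.
Step 3:
                   B          M          E          L
  init       0.03429      1.413      1.232     0.4841
  Δ         -0.01481   -0.01481  -0.009871   0.009871
  eq         0.01948      1.398      1.222     0.4939
  solve Keq expr → x = 0.004935; check Q = 8086

Direction: forward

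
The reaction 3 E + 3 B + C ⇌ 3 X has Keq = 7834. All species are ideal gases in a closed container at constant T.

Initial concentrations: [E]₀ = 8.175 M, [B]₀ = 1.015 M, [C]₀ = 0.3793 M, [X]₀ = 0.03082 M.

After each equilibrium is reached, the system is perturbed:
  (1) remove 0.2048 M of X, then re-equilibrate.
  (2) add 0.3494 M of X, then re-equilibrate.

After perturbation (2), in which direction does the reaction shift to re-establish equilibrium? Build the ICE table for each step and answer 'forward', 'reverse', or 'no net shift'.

Direction: reverse

Q₀ = 1.3510e-07 vs Keq = 7834 ⇒ Q<K, forward
Step 1:
                   E          B          C          X
  Initial      8.175      1.015     0.3793    0.03082
  Change     -0.9951    -0.9951    -0.3317     0.9951
  Equil         7.18    0.01985    0.04758      1.026
  solve Keq expr → x = 0.3317; check Q = 7834
Then remove 0.2048 M of X.
Step 2:
                   E          B          C          X
  Initial       7.18    0.01985    0.04758     0.8212
  Change   -0.003741  -0.003741  -0.001247   0.003741
  Equil        7.176    0.01611    0.04634     0.8249
  solve Keq expr → x = 0.001247; check Q = 7834
Then add 0.3494 M of X.
Step 3:
                   E          B          C          X
  Initial      7.176    0.01611    0.04634      1.174
  Change    0.006345   0.006345   0.002115  -0.006345
  Equil        7.182    0.02246    0.04845      1.168
  solve Keq expr → x = -0.002115; check Q = 7834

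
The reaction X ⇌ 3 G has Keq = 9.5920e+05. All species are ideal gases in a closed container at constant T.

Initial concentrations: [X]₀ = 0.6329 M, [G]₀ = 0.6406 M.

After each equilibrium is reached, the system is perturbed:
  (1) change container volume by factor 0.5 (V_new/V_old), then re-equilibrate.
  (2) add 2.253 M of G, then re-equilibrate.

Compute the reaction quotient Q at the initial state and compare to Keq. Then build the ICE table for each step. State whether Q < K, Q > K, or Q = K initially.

Q₀ = 0.4154 vs Keq = 9.5920e+05 ⇒ Q<K, forward
Step 1:
                   X          G
  I           0.6329     0.6406
  C          -0.6329      1.899
  E       1.7069e-05      2.539
  solve Keq expr → x = 0.6329; check Q = 9.5920e+05
Then change container volume by factor 0.5 (V_new/V_old).
Step 2:
                   X          G
  I       3.4138e-05      5.078
  C       1.0239e-04 -3.0717e-04
  E       1.3653e-04      5.078
  solve Keq expr → x = -1.0239e-04; check Q = 9.5920e+05
Then add 2.253 M of G.
Step 3:
                   X          G
  I       1.3653e-04      7.331
  C       2.7412e-04 -8.2236e-04
  E       4.1065e-04       7.33
  solve Keq expr → x = -2.7412e-04; check Q = 9.5920e+05

Q₀ = 0.4154; Q < K (proceeds forward)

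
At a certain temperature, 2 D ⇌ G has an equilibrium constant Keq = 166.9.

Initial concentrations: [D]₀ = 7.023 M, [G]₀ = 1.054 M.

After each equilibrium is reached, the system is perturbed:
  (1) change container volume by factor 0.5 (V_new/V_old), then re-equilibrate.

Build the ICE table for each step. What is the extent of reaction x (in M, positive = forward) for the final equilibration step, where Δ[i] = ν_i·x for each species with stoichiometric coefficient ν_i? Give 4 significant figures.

Q₀ = 0.02137 vs Keq = 166.9 ⇒ Q<K, forward
Step 1:
                  D         G
  init        7.023     1.054
  Δ          -6.859      3.43
  eq         0.1639     4.484
  solve Keq expr → x = 3.43; check Q = 166.9
Then change container volume by factor 0.5 (V_new/V_old).
Step 2:
                  D         G
  init       0.3278     8.967
  Δ         -0.0954    0.0477
  eq         0.2324     9.015
  solve Keq expr → x = 0.0477; check Q = 166.9

x = 0.0477 M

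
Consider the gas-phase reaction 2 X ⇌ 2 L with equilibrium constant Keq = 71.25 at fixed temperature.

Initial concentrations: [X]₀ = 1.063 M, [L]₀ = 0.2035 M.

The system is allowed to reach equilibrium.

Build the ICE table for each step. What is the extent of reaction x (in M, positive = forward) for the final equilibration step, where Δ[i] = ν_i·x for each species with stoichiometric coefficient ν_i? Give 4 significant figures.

x = 0.4644 M

Q₀ = 0.03665 vs Keq = 71.25 ⇒ Q<K, forward
Step 1:
                    X           L
  I             1.063      0.2035
  C           -0.9289      0.9289
  E            0.1341       1.132
  solve Keq expr → x = 0.4644; check Q = 71.25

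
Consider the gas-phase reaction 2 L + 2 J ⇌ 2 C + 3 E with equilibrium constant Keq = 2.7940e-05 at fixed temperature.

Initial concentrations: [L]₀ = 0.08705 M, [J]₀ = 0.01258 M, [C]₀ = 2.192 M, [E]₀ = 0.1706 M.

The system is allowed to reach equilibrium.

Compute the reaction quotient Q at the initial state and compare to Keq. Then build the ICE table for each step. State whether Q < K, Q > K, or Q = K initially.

Q₀ = 1.9894e+04; Q > K (proceeds reverse)

Q₀ = 1.9894e+04 vs Keq = 2.7940e-05 ⇒ Q>K, reverse
Step 1:
                    L           J           C           E
  init        0.08705     0.01258       2.192      0.1706
  Δ            0.1127      0.1127     -0.1127      -0.169
  eq           0.1997      0.1253       2.079    0.001593
  solve Keq expr → x = -0.05634; check Q = 2.7940e-05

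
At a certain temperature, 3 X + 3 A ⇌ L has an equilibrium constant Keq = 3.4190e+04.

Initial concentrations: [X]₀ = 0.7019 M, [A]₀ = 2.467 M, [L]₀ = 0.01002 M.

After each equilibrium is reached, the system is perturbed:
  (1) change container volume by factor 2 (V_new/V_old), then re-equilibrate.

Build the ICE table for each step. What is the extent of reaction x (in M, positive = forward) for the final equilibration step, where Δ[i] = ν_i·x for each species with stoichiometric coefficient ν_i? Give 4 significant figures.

x = -0.003779 M

Q₀ = 0.00193 vs Keq = 3.4190e+04 ⇒ Q<K, forward
Step 1:
                   X          A          L
  I           0.7019      2.467    0.01002
  C          -0.6911    -0.6911     0.2304
  E          0.01079      1.776     0.2404
  solve Keq expr → x = 0.2304; check Q = 3.4190e+04
Then change container volume by factor 2 (V_new/V_old).
Step 2:
                   X          A          L
  I         0.005394     0.8879     0.1202
  C          0.01134    0.01134  -0.003779
  E          0.01673     0.8993     0.1164
  solve Keq expr → x = -0.003779; check Q = 3.4190e+04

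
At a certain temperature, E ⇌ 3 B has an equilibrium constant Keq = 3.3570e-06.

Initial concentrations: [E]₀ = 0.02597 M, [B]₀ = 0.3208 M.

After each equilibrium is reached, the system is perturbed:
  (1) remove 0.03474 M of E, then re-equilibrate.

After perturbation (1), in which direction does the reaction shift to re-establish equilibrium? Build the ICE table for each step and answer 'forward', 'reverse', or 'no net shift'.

Q₀ = 1.271 vs Keq = 3.3570e-06 ⇒ Q>K, reverse
Step 1:
                    E           B
  Initial     0.02597      0.3208
  Change       0.1044     -0.3132
  Equil        0.1304    0.007592
  solve Keq expr → x = -0.1044; check Q = 3.3570e-06
Then remove 0.03474 M of E.
Step 2:
                    E           B
  Initial     0.09563    0.007592
  Change   2.4641e-04 -7.3923e-04
  Equil       0.09588    0.006853
  solve Keq expr → x = -2.4641e-04; check Q = 3.3570e-06

Direction: reverse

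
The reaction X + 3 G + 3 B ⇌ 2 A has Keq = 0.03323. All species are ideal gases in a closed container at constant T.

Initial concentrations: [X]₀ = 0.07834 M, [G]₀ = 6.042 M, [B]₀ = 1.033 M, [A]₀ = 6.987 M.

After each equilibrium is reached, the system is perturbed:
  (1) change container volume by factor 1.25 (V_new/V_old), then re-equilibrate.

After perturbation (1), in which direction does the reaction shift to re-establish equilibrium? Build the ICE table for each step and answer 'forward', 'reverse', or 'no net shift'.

Q₀ = 2.563 vs Keq = 0.03323 ⇒ Q>K, reverse
Step 1:
                  X         G         B         A
  init      0.07834     6.042     1.033     6.987
  Δ          0.3328    0.9983    0.9983   -0.6656
  eq         0.4111      7.04     2.031     6.321
  solve Keq expr → x = -0.3328; check Q = 0.03323
Then change container volume by factor 1.25 (V_new/V_old).
Step 2:
                  X         G         B         A
  init       0.3289     5.632     1.625     5.057
  Δ          0.1114    0.3342    0.3342   -0.2228
  eq         0.4403     5.966     1.959     4.834
  solve Keq expr → x = -0.1114; check Q = 0.03323

Direction: reverse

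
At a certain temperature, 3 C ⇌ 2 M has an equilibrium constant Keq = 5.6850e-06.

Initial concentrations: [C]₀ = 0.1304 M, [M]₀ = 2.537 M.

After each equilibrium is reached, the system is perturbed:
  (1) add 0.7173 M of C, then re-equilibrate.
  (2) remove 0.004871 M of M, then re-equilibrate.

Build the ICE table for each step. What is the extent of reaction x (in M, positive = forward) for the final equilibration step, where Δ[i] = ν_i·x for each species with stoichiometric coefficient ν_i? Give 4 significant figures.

Q₀ = 2903 vs Keq = 5.6850e-06 ⇒ Q>K, reverse
Step 1:
                  C         M
  init       0.1304     2.537
  Δ           3.778    -2.519
  eq          3.908   0.01842
  solve Keq expr → x = -1.259; check Q = 5.6850e-06
Then add 0.7173 M of C.
Step 2:
                  C         M
  init        4.626   0.01842
  Δ       -0.007856  0.005237
  eq          4.618   0.02366
  solve Keq expr → x = 0.002619; check Q = 5.6850e-06
Then remove 0.004871 M of M.
Step 3:
                  C         M
  init        4.618   0.01879
  Δ       -0.007223  0.004816
  eq           4.61    0.0236
  solve Keq expr → x = 0.002408; check Q = 5.6850e-06

x = 0.002408 M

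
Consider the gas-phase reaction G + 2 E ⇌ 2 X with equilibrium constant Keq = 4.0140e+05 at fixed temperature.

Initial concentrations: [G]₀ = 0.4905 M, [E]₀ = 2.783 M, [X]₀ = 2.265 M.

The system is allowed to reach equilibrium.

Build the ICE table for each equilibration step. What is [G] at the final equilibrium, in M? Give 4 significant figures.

Q₀ = 1.35 vs Keq = 4.0140e+05 ⇒ Q<K, forward
Step 1:
                    G           E           X
  init         0.4905       2.783       2.265
  Δ           -0.4905      -0.981       0.981
  eq       8.0835e-06       1.802       3.246
  solve Keq expr → x = 0.4905; check Q = 4.0140e+05

[G]_eq = 8.0835e-06 M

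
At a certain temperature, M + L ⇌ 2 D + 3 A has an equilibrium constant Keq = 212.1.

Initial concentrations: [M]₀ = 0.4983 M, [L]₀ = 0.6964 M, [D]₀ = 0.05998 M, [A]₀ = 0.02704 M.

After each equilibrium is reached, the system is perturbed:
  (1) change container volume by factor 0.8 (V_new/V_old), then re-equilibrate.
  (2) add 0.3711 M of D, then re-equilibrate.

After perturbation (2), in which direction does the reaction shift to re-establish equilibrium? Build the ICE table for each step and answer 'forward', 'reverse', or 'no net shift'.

Q₀ = 2.0497e-07 vs Keq = 212.1 ⇒ Q<K, forward
Step 1:
                  M         L         D         A
  I          0.4983    0.6964   0.05998   0.02704
  C         -0.4513   -0.4513    0.9027     1.354
  E         0.04696    0.2451    0.9627     1.381
  solve Keq expr → x = 0.4513; check Q = 212.1
Then change container volume by factor 0.8 (V_new/V_old).
Step 2:
                  M         L         D         A
  I          0.0587    0.3063     1.203     1.726
  C         0.02576   0.02576  -0.05152  -0.07727
  E         0.08446    0.3321     1.152     1.649
  solve Keq expr → x = -0.02576; check Q = 212.1
Then add 0.3711 M of D.
Step 3:
                  M         L         D         A
  I         0.08446    0.3321     1.523     1.649
  C           0.026     0.026    -0.052    -0.078
  E          0.1105    0.3581     1.471     1.571
  solve Keq expr → x = -0.026; check Q = 212.1

Direction: reverse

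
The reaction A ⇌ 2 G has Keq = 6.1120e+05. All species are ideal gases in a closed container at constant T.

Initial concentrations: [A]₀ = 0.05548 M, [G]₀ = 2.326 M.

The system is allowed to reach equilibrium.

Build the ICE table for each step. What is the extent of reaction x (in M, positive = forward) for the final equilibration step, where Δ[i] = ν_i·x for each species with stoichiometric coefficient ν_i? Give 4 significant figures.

x = 0.05547 M

Q₀ = 97.52 vs Keq = 6.1120e+05 ⇒ Q<K, forward
Step 1:
                    A           G
  I           0.05548       2.326
  C          -0.05547      0.1109
  E        9.7164e-06       2.437
  solve Keq expr → x = 0.05547; check Q = 6.1120e+05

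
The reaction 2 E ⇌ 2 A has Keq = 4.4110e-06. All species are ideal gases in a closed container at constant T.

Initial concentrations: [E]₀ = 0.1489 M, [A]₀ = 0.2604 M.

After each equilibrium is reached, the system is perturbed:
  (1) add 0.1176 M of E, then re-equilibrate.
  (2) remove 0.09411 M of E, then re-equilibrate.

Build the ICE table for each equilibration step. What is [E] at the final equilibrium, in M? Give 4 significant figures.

Q₀ = 3.058 vs Keq = 4.4110e-06 ⇒ Q>K, reverse
Step 1:
                  E         A
  I          0.1489    0.2604
  C          0.2595   -0.2595
  E          0.4084 8.5783e-04
  solve Keq expr → x = -0.1298; check Q = 4.4110e-06
Then add 0.1176 M of E.
Step 2:
                  E         A
  I           0.526 8.5783e-04
  C       -2.4647e-04 2.4647e-04
  E          0.5258  0.001104
  solve Keq expr → x = 1.2324e-04; check Q = 4.4110e-06
Then remove 0.09411 M of E.
Step 3:
                  E         A
  I          0.4317  0.001104
  C       1.9724e-04 -1.9724e-04
  E          0.4319 9.0706e-04
  solve Keq expr → x = -9.8620e-05; check Q = 4.4110e-06

[E]_eq = 0.4319 M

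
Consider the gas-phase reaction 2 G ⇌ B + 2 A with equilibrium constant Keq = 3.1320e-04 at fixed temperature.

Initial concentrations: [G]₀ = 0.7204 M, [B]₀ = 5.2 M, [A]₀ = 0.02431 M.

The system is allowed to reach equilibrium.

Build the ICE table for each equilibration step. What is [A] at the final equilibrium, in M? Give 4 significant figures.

[A]_eq = 0.00574 M

Q₀ = 0.005921 vs Keq = 3.1320e-04 ⇒ Q>K, reverse
Step 1:
                   G          B          A
  Initial     0.7204        5.2    0.02431
  Change     0.01857  -0.009285   -0.01857
  Equil        0.739      5.191    0.00574
  solve Keq expr → x = -0.009285; check Q = 3.1320e-04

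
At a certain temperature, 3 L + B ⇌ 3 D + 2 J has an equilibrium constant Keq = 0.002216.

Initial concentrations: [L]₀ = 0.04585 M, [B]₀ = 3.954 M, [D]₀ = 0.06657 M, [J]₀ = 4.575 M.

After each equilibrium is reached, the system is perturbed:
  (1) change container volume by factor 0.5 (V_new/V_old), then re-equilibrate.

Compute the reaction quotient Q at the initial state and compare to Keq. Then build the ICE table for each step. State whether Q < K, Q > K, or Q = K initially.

Q₀ = 16.2; Q > K (proceeds reverse)

Q₀ = 16.2 vs Keq = 0.002216 ⇒ Q>K, reverse
Step 1:
                   L          B          D          J
  I          0.04585      3.954    0.06657      4.575
  C          0.05869    0.01956   -0.05869   -0.03913
  E           0.1045      3.974   0.007878      4.536
  solve Keq expr → x = -0.01956; check Q = 0.002216
Then change container volume by factor 0.5 (V_new/V_old).
Step 2:
                   L          B          D          J
  I           0.2091      7.947    0.01576      9.072
  C         0.003065   0.001022  -0.003065  -0.002043
  E           0.2121      7.948    0.01269       9.07
  solve Keq expr → x = -0.001022; check Q = 0.002216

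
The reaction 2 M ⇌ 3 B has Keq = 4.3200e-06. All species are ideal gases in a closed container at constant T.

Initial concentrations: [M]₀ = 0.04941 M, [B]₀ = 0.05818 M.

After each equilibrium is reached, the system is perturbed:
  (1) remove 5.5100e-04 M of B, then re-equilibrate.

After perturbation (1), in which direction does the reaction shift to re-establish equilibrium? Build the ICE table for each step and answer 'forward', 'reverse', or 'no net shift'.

Direction: forward

Q₀ = 0.08067 vs Keq = 4.3200e-06 ⇒ Q>K, reverse
Step 1:
                    M           B
  I           0.04941     0.05818
  C           0.03667      -0.055
  E           0.08608    0.003175
  solve Keq expr → x = -0.01833; check Q = 4.3200e-06
Then remove 5.5100e-04 M of B.
Step 2:
                    M           B
  I           0.08608    0.002624
  C       -3.6140e-04  5.4211e-04
  E           0.08572    0.003166
  solve Keq expr → x = 1.8070e-04; check Q = 4.3200e-06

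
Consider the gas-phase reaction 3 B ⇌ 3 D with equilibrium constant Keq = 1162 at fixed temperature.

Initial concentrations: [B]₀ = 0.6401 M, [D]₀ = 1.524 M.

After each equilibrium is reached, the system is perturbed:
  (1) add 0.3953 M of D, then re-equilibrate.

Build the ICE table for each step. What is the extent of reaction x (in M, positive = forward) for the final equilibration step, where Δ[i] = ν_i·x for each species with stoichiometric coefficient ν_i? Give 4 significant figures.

x = -0.01144 M

Q₀ = 13.5 vs Keq = 1162 ⇒ Q<K, forward
Step 1:
                  B         D
  Initial    0.6401     1.524
  Change    -0.4521    0.4521
  Equil       0.188     1.976
  solve Keq expr → x = 0.1507; check Q = 1162
Then add 0.3953 M of D.
Step 2:
                  B         D
  Initial     0.188     2.371
  Change    0.03433  -0.03433
  Equil      0.2223     2.337
  solve Keq expr → x = -0.01144; check Q = 1162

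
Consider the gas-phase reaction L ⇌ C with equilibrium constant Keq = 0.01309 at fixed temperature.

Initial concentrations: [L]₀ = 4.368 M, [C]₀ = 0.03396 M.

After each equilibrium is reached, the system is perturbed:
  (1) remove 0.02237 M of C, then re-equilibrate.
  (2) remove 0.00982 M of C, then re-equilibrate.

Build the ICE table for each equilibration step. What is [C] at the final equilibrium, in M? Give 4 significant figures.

Q₀ = 0.007775 vs Keq = 0.01309 ⇒ Q<K, forward
Step 1:
                    L           C
  I             4.368     0.03396
  C          -0.02292     0.02292
  E             4.345     0.05688
  solve Keq expr → x = 0.02292; check Q = 0.01309
Then remove 0.02237 M of C.
Step 2:
                    L           C
  I             4.345     0.03451
  C          -0.02208     0.02208
  E             4.323     0.05659
  solve Keq expr → x = 0.02208; check Q = 0.01309
Then remove 0.00982 M of C.
Step 3:
                    L           C
  I             4.323     0.04677
  C         -0.009693    0.009693
  E             4.313     0.05646
  solve Keq expr → x = 0.009693; check Q = 0.01309

[C]_eq = 0.05646 M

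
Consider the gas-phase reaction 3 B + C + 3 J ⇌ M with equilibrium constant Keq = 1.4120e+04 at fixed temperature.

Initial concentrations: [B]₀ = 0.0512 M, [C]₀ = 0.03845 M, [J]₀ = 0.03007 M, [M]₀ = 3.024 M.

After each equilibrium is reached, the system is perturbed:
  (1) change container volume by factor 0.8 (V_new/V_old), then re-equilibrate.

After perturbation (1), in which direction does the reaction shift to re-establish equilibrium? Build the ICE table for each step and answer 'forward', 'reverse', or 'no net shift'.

Q₀ = 2.1551e+10 vs Keq = 1.4120e+04 ⇒ Q>K, reverse
Step 1:
                   B          C          J          M
  init        0.0512    0.03845    0.03007      3.024
  Δ            0.298    0.09933      0.298   -0.09933
  eq          0.3492     0.1378     0.3281      2.925
  solve Keq expr → x = -0.09933; check Q = 1.4120e+04
Then change container volume by factor 0.8 (V_new/V_old).
Step 2:
                   B          C          J          M
  init        0.4365     0.1722     0.4101      3.656
  Δ         -0.07519   -0.02506   -0.07519    0.02506
  eq          0.3613     0.1472     0.3349      3.681
  solve Keq expr → x = 0.02506; check Q = 1.4120e+04

Direction: forward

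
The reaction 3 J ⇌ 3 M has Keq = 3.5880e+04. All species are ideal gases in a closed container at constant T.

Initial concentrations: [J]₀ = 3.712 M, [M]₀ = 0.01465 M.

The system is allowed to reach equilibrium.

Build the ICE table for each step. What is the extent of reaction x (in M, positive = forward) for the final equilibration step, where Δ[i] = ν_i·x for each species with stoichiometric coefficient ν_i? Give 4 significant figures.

Q₀ = 6.1474e-08 vs Keq = 3.5880e+04 ⇒ Q<K, forward
Step 1:
                  J         M
  init        3.712   0.01465
  Δ          -3.602     3.602
  eq         0.1097     3.617
  solve Keq expr → x = 1.201; check Q = 3.5880e+04

x = 1.201 M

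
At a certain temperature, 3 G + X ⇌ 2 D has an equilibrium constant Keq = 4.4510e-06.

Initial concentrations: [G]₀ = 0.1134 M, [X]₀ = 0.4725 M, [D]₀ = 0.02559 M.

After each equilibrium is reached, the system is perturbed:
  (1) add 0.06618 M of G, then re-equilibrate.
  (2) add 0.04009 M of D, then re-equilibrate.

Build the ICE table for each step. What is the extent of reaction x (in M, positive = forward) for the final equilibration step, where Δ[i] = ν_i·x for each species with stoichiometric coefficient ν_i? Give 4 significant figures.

Q₀ = 0.9504 vs Keq = 4.4510e-06 ⇒ Q>K, reverse
Step 1:
                    G           X           D
  I            0.1134      0.4725     0.02559
  C           0.03825     0.01275     -0.0255
  E            0.1517      0.4853  8.6795e-05
  solve Keq expr → x = -0.01275; check Q = 4.4510e-06
Then add 0.06618 M of G.
Step 2:
                    G           X           D
  I            0.2178      0.4853  8.6795e-05
  C       -9.3782e-05 -3.1261e-05  6.2521e-05
  E            0.2177      0.4852  1.4932e-04
  solve Keq expr → x = 3.1261e-05; check Q = 4.4510e-06
Then add 0.04009 M of D.
Step 3:
                    G           X           D
  I            0.2177      0.4852     0.04024
  C           0.06003     0.02001    -0.04002
  E            0.2778      0.5052  2.1953e-04
  solve Keq expr → x = -0.02001; check Q = 4.4510e-06

x = -0.02001 M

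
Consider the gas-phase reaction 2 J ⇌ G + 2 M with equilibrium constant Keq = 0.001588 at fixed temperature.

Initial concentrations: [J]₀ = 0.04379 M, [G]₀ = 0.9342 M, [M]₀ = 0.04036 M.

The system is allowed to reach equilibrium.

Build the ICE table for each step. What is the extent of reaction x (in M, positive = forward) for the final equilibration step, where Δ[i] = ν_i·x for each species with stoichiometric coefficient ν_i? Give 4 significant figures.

Q₀ = 0.7936 vs Keq = 0.001588 ⇒ Q>K, reverse
Step 1:
                   J          G          M
  init       0.04379     0.9342    0.04036
  Δ            0.037    -0.0185     -0.037
  eq         0.08079     0.9157   0.003364
  solve Keq expr → x = -0.0185; check Q = 0.001588

x = -0.0185 M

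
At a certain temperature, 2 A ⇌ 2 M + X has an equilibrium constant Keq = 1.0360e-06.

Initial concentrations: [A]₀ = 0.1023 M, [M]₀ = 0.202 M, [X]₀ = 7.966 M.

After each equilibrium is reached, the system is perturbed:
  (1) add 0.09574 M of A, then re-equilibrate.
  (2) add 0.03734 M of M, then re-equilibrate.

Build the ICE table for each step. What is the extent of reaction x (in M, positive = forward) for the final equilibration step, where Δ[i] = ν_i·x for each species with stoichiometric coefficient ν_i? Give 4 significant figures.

x = -0.01866 M

Q₀ = 31.06 vs Keq = 1.0360e-06 ⇒ Q>K, reverse
Step 1:
                  A         M         X
  init       0.1023     0.202     7.966
  Δ          0.2019   -0.2019   -0.1009
  eq         0.3042 1.1040e-04     7.865
  solve Keq expr → x = -0.1009; check Q = 1.0360e-06
Then add 0.09574 M of A.
Step 2:
                  A         M         X
  init       0.3999 1.1040e-04     7.865
  Δ       -3.4735e-05 3.4735e-05 1.7367e-05
  eq         0.3999 1.4514e-04     7.865
  solve Keq expr → x = 1.7367e-05; check Q = 1.0360e-06
Then add 0.03734 M of M.
Step 3:
                  A         M         X
  init       0.3999   0.03749     7.865
  Δ         0.03733  -0.03733  -0.01866
  eq         0.4372 1.5887e-04     7.846
  solve Keq expr → x = -0.01866; check Q = 1.0360e-06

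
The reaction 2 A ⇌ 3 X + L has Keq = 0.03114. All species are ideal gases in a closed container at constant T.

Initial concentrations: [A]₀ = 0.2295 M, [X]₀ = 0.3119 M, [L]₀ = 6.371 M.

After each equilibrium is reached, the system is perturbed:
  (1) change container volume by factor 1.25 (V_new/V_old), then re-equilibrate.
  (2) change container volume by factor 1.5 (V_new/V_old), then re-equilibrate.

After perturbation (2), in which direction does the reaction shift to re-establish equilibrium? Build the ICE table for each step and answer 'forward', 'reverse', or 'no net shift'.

Direction: forward

Q₀ = 3.67 vs Keq = 0.03114 ⇒ Q>K, reverse
Step 1:
                   A          X          L
  Initial     0.2295     0.3119      6.371
  Change      0.1485    -0.2228   -0.07427
  Equil        0.378    0.08908      6.297
  solve Keq expr → x = -0.07427; check Q = 0.03114
Then change container volume by factor 1.25 (V_new/V_old).
Step 2:
                   A          X          L
  Initial     0.3024    0.07126      5.037
  Change   -0.006781    0.01017    0.00339
  Equil       0.2957    0.08143      5.041
  solve Keq expr → x = 0.00339; check Q = 0.03114
Then change container volume by factor 1.5 (V_new/V_old).
Step 3:
                   A          X          L
  Initial     0.1971    0.05429      3.361
  Change    -0.00965    0.01448   0.004825
  Equil       0.1875    0.06876      3.365
  solve Keq expr → x = 0.004825; check Q = 0.03114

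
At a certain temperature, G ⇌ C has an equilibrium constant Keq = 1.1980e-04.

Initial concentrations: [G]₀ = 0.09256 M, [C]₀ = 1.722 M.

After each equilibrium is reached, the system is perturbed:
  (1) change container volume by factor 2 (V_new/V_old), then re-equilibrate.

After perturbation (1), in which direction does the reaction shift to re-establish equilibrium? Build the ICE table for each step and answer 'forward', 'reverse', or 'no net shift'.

Q₀ = 18.6 vs Keq = 1.1980e-04 ⇒ Q>K, reverse
Step 1:
                   G          C
  I          0.09256      1.722
  C            1.722     -1.722
  E            1.814 2.1736e-04
  solve Keq expr → x = -1.722; check Q = 1.1980e-04
Then change container volume by factor 2 (V_new/V_old).
Step 2:
                   G          C
  I           0.9072 1.0868e-04
  C                0          0
  E           0.9072 1.0868e-04
  solve Keq expr → x = 0; check Q = 1.1980e-04

Direction: no net shift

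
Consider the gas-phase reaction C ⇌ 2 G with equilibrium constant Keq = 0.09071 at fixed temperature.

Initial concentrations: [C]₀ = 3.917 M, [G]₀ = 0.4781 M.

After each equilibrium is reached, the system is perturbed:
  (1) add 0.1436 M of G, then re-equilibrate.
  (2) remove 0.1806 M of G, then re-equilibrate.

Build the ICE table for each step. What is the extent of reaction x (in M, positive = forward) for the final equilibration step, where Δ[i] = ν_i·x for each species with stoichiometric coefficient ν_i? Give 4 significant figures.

Q₀ = 0.05836 vs Keq = 0.09071 ⇒ Q<K, forward
Step 1:
                    C           G
  I             3.917      0.4781
  C          -0.05682      0.1136
  E              3.86      0.5917
  solve Keq expr → x = 0.05682; check Q = 0.09071
Then add 0.1436 M of G.
Step 2:
                    C           G
  I              3.86      0.7353
  C           0.06916     -0.1383
  E             3.929       0.597
  solve Keq expr → x = -0.06916; check Q = 0.09071
Then remove 0.1806 M of G.
Step 3:
                    C           G
  I             3.929      0.4164
  C          -0.08698       0.174
  E             3.842      0.5904
  solve Keq expr → x = 0.08698; check Q = 0.09071

x = 0.08698 M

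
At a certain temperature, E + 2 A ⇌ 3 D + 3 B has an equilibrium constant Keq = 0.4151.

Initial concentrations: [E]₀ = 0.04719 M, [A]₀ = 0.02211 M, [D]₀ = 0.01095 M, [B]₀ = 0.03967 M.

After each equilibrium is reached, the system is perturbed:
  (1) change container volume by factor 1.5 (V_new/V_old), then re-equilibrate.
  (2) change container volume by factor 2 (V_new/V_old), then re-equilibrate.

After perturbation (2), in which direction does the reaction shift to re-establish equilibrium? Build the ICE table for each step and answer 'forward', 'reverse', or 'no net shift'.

Direction: forward

Q₀ = 3.5531e-06 vs Keq = 0.4151 ⇒ Q<K, forward
Step 1:
                    E           A           D           B
  Initial     0.04719     0.02211     0.01095     0.03967
  Change      -0.0104    -0.02079     0.03119     0.03119
  Equil       0.03679     0.00132     0.04214     0.07086
  solve Keq expr → x = 0.0104; check Q = 0.4151
Then change container volume by factor 1.5 (V_new/V_old).
Step 2:
                    E           A           D           B
  Initial     0.02453  8.7996e-04     0.02809     0.04724
  Change  -1.8785e-04 -3.7569e-04  5.6354e-04  5.6354e-04
  Equil       0.02434  5.0426e-04     0.02865      0.0478
  solve Keq expr → x = 1.8785e-04; check Q = 0.4151
Then change container volume by factor 2 (V_new/V_old).
Step 3:
                    E           A           D           B
  Initial     0.01217  2.5213e-04     0.01433      0.0239
  Change  -7.9539e-05 -1.5908e-04  2.3862e-04  2.3862e-04
  Equil       0.01209  9.3055e-05     0.01457     0.02414
  solve Keq expr → x = 7.9539e-05; check Q = 0.4151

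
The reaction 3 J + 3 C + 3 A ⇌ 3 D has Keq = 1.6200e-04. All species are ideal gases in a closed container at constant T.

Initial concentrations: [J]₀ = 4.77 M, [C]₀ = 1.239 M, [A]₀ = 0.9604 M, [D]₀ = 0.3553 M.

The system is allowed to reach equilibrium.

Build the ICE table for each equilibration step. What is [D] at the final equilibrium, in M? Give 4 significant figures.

[D]_eq = 0.3274 M

Q₀ = 2.4528e-04 vs Keq = 1.6200e-04 ⇒ Q>K, reverse
Step 1:
                   J          C          A          D
  I             4.77      1.239     0.9604     0.3553
  C          0.02785    0.02785    0.02785   -0.02785
  E            4.798      1.267     0.9883     0.3274
  solve Keq expr → x = -0.009284; check Q = 1.6200e-04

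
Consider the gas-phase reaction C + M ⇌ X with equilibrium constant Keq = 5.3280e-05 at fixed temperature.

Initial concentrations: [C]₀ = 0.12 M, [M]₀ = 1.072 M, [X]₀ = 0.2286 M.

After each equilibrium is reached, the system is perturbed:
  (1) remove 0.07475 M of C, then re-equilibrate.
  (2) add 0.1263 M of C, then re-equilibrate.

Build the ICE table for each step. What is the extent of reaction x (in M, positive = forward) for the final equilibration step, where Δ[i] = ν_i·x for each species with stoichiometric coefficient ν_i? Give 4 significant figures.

Q₀ = 1.777 vs Keq = 5.3280e-05 ⇒ Q>K, reverse
Step 1:
                  C         M         X
  I            0.12     1.072    0.2286
  C          0.2286    0.2286   -0.2286
  E          0.3486     1.301 2.4154e-05
  solve Keq expr → x = -0.2286; check Q = 5.3280e-05
Then remove 0.07475 M of C.
Step 2:
                  C         M         X
  I          0.2738     1.301 2.4154e-05
  C       5.1793e-06 5.1793e-06 -5.1793e-06
  E          0.2738     1.301 1.8975e-05
  solve Keq expr → x = -5.1793e-06; check Q = 5.3280e-05
Then add 0.1263 M of C.
Step 3:
                  C         M         X
  I          0.4001     1.301 1.8975e-05
  C       -8.7512e-06 -8.7512e-06 8.7512e-06
  E          0.4001     1.301 2.7726e-05
  solve Keq expr → x = 8.7512e-06; check Q = 5.3280e-05

x = 8.7512e-06 M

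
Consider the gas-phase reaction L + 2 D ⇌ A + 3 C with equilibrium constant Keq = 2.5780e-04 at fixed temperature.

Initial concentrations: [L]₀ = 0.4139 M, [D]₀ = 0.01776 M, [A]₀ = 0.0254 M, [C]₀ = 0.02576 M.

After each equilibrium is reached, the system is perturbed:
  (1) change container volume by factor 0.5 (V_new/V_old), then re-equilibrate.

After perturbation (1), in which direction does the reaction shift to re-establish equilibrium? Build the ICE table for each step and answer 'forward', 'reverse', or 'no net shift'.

Direction: reverse

Q₀ = 0.003326 vs Keq = 2.5780e-04 ⇒ Q>K, reverse
Step 1:
                    L           D           A           C
  I            0.4139     0.01776      0.0254     0.02576
  C          0.003704    0.007408   -0.003704    -0.01111
  E            0.4176     0.02517      0.0217     0.01465
  solve Keq expr → x = -0.003704; check Q = 2.5780e-04
Then change container volume by factor 0.5 (V_new/V_old).
Step 2:
                    L           D           A           C
  I            0.8352     0.05034     0.04339      0.0293
  C          0.001586    0.003173   -0.001586   -0.004759
  E            0.8368     0.05351     0.04181     0.02454
  solve Keq expr → x = -0.001586; check Q = 2.5780e-04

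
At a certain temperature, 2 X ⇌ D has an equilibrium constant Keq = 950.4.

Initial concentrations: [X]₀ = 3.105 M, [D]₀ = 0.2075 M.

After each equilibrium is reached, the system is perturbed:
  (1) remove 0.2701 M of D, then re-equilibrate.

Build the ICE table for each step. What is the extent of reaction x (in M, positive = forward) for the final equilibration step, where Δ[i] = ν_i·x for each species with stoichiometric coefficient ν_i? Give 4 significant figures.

Q₀ = 0.02152 vs Keq = 950.4 ⇒ Q<K, forward
Step 1:
                   X          D
  I            3.105     0.2075
  C           -3.062      1.531
  E          0.04277      1.739
  solve Keq expr → x = 1.531; check Q = 950.4
Then remove 0.2701 M of D.
Step 2:
                   X          D
  I          0.04277      1.469
  C        -0.003439    0.00172
  E          0.03933       1.47
  solve Keq expr → x = 0.00172; check Q = 950.4

x = 0.00172 M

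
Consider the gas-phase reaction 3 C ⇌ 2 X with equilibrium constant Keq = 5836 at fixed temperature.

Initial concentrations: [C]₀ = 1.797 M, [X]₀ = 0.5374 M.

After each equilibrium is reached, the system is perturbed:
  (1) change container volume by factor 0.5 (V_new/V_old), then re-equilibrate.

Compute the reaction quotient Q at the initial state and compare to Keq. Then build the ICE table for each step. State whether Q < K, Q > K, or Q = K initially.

Q₀ = 0.04977 vs Keq = 5836 ⇒ Q<K, forward
Step 1:
                  C         X
  init        1.797    0.5374
  Δ          -1.718     1.146
  eq        0.07859     1.683
  solve Keq expr → x = 0.5728; check Q = 5836
Then change container volume by factor 0.5 (V_new/V_old).
Step 2:
                  C         X
  init       0.1572     3.366
  Δ         -0.0319   0.02127
  eq         0.1253     3.387
  solve Keq expr → x = 0.01063; check Q = 5836

Q₀ = 0.04977; Q < K (proceeds forward)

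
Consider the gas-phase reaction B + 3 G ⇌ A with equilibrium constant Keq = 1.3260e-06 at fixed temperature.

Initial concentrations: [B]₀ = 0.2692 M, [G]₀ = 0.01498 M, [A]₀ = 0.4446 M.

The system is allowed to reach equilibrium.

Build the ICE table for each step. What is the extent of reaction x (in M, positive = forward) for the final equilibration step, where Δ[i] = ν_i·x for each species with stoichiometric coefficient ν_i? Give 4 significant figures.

Q₀ = 4.9131e+05 vs Keq = 1.3260e-06 ⇒ Q>K, reverse
Step 1:
                    B           G           A
  Initial      0.2692     0.01498      0.4446
  Change       0.4446       1.334     -0.4446
  Equil        0.7138       1.349  2.3224e-06
  solve Keq expr → x = -0.4446; check Q = 1.3260e-06

x = -0.4446 M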